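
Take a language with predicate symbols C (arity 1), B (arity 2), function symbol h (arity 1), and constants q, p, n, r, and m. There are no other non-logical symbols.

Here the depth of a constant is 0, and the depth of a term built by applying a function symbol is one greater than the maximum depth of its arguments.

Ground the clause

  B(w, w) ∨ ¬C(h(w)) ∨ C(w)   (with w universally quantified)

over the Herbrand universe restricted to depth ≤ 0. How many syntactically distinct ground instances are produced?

5

Ground terms of depth ≤ 0:
  If N_k denotes the number of depth-≤k ground terms, the 5 constants give N_0 = 5, and each function symbol of arity r contributes N_{k-1}^r new terms at level k: N_k = 5 + N_{k-1}.
  N_0 = 5
So there are 5 ground terms available for substitution.
The variable w ranges independently over the available ground terms, and distinct assignments produce distinct instances.
Number of ground instances = 5.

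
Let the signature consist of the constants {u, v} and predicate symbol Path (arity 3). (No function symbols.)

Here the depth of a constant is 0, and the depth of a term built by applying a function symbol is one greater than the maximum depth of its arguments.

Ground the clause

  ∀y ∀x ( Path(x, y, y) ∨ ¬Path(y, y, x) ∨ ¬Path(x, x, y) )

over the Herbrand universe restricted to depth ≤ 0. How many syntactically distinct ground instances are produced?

Ground terms of depth ≤ 0:
  With no function symbols every ground term is a constant, so there are exactly 2 ground terms at every depth bound.
  N_0 = 2
  Explicitly: u, v.
So there are 2 ground terms available for substitution.
The clause has 2 distinct variables (y, x), each appearing in the body. In the free term algebra distinct substitutions yield syntactically distinct ground instances.
Number of ground instances = 2^2 = 4.

4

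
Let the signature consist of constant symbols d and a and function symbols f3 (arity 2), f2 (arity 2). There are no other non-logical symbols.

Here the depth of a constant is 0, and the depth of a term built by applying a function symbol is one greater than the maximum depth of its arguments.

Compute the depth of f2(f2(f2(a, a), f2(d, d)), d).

depth(f2(a, a)) = 1 + max(0, 0) = 1
depth(f2(d, d)) = 1 + max(0, 0) = 1
depth(f2(f2(a, a), f2(d, d))) = 1 + max(1, 1) = 2
depth(f2(f2(f2(a, a), f2(d, d)), d)) = 1 + max(2, 0) = 3

3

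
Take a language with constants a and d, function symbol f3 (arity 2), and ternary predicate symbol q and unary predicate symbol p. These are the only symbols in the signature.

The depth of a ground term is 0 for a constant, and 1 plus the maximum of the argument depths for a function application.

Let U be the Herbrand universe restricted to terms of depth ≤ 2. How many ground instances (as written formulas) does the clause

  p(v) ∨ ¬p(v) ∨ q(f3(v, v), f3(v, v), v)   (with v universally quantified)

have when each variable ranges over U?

Ground terms of depth ≤ 2:
  Let N_k count ground terms of depth at most k. Each non-constant term of depth ≤ k is some function symbol applied to depth-≤(k−1) arguments, giving N_k = 2 + N_{k-1}^2.
  N_0 = 2
  N_1 = 2 + 2^2 = 6
  N_2 = 2 + 6^2 = 38
So there are 38 ground terms available for substitution.
The body mentions the single quantified variable v; since ground terms form a free algebra, no two substitutions collapse to the same formula.
Number of ground instances = 38.

38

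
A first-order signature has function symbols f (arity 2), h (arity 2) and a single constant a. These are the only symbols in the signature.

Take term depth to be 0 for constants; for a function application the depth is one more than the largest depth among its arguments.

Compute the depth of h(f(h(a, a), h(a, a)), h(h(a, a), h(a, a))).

depth(h(a, a)) = 1 + max(0, 0) = 1
depth(f(h(a, a), h(a, a))) = 1 + max(1, 1) = 2
depth(h(h(a, a), h(a, a))) = 1 + max(1, 1) = 2
depth(h(f(h(a, a), h(a, a)), h(h(a, a), h(a, a)))) = 1 + max(2, 2) = 3

3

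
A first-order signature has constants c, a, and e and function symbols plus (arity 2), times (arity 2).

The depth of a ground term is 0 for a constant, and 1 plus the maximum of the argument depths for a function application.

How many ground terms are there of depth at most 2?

885

Let N_k count ground terms of depth at most k. Each non-constant term of depth ≤ k is some function symbol applied to depth-≤(k−1) arguments, giving N_k = 3 + N_{k-1}^2 + N_{k-1}^2.
N_0 = 3
N_1 = 3 + 3^2 + 3^2 = 21
N_2 = 3 + 21^2 + 21^2 = 885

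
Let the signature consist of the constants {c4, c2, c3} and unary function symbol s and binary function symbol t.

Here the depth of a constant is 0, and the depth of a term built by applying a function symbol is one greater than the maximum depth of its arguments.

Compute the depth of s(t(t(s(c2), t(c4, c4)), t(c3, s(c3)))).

4

depth(s(c2)) = 1 + depth(c2) = 1 + 0 = 1
depth(t(c4, c4)) = 1 + max(0, 0) = 1
depth(t(s(c2), t(c4, c4))) = 1 + max(1, 1) = 2
depth(s(c3)) = 1 + depth(c3) = 1 + 0 = 1
depth(t(c3, s(c3))) = 1 + max(0, 1) = 2
depth(t(t(s(c2), t(c4, c4)), t(c3, s(c3)))) = 1 + max(2, 2) = 3
depth(s(t(t(s(c2), t(c4, c4)), t(c3, s(c3))))) = 1 + depth(t(t(s(c2), t(c4, c4)), t(c3, s(c3)))) = 1 + 3 = 4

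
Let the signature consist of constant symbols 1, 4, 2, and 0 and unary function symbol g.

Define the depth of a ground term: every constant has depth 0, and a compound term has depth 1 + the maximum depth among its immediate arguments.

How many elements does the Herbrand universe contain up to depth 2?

If N_k denotes the number of depth-≤k ground terms, the 4 constants give N_0 = 4, and each function symbol of arity r contributes N_{k-1}^r new terms at level k: N_k = 4 + N_{k-1}.
N_0 = 4
N_1 = 4 + 4 = 8
N_2 = 4 + 8 = 12
Explicitly: 1, 4, 2, 0, g(1), g(4), g(2), g(0), g(g(1)), g(g(4)), g(g(2)), g(g(0)).

12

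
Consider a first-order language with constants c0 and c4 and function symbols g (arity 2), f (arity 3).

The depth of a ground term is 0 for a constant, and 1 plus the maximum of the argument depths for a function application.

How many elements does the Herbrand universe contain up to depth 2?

Count level by level. With function symbols g/2, f/3, the terms of depth ≤ k are the 2 constants together with each function applied to depth-≤(k−1) tuples, so N_k = 2 + N_{k-1}^2 + N_{k-1}^3.
N_0 = 2
N_1 = 2 + 2^2 + 2^3 = 14
N_2 = 2 + 14^2 + 14^3 = 2942

2942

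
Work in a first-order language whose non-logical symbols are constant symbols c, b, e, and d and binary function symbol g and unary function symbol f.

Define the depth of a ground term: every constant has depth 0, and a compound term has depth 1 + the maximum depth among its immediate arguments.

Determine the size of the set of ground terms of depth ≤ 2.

Let N_k count ground terms of depth at most k. Each non-constant term of depth ≤ k is some function symbol applied to depth-≤(k−1) arguments, giving N_k = 4 + N_{k-1}^2 + N_{k-1}.
N_0 = 4
N_1 = 4 + 4^2 + 4 = 24
N_2 = 4 + 24^2 + 24 = 604

604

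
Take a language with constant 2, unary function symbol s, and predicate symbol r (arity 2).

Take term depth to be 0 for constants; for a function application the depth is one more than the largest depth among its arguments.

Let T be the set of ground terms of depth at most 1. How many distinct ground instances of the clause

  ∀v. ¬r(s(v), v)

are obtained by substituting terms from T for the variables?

Ground terms of depth ≤ 1:
  Let N_k count ground terms of depth at most k. Each non-constant term of depth ≤ k is some function symbol applied to depth-≤(k−1) arguments, giving N_k = 1 + N_{k-1}.
  N_0 = 1
  N_1 = 1 + 1 = 2
  Explicitly: 2, s(2).
So there are 2 ground terms available for substitution.
The variable v ranges independently over the available ground terms, and distinct assignments produce distinct instances.
Number of ground instances = 2.

2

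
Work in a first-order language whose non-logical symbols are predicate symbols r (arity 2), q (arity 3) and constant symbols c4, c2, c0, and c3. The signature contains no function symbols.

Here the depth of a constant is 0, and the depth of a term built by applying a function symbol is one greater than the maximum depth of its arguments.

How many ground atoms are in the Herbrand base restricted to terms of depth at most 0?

80

First count ground terms of depth ≤ 0.
With no function symbols every ground term is a constant, so there are exactly 4 ground terms at every depth bound.
N_0 = 4
Explicitly: c4, c2, c0, c3.
So |H| = 4.
Each predicate of arity r yields |H|^r ground atoms (one per choice of an r-tuple from H):
  r: 4^2 = 16;  q: 4^3 = 64
Total ground atoms: 16 + 64 = 80.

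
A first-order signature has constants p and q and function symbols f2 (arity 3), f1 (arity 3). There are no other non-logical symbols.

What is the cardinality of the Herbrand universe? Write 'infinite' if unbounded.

infinite

The signature has at least one function symbol (f2, arity 3) and at least one constant (p).
Iterating f2 gives infinitely many distinct ground terms: p, f2(p, p, p), f2(f2(p, p, p), f2(p, p, p), f2(p, p, p)), ...
So the Herbrand universe is infinite.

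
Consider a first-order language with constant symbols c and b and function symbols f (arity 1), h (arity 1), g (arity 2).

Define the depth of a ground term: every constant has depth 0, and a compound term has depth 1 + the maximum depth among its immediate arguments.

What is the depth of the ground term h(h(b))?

depth(h(b)) = 1 + depth(b) = 1 + 0 = 1
depth(h(h(b))) = 1 + depth(h(b)) = 1 + 1 = 2

2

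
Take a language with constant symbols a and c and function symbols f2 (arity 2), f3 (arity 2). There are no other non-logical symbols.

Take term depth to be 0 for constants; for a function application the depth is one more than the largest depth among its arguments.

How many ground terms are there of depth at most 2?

202

Write N_k for the number of ground terms of depth ≤ k. A term of depth ≤ k is either a constant or a function symbol applied to arguments of depth ≤ k−1, so N_k = 2 + N_{k-1}^2 + N_{k-1}^2.
N_0 = 2
N_1 = 2 + 2^2 + 2^2 = 10
N_2 = 2 + 10^2 + 10^2 = 202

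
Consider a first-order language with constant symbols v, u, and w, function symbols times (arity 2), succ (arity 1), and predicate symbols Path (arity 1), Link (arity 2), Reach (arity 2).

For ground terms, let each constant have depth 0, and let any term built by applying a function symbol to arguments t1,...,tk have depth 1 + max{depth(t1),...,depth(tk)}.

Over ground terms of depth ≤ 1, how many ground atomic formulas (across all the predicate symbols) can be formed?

465

First count ground terms of depth ≤ 1.
Count level by level. With function symbols times/2, succ/1, the terms of depth ≤ k are the 3 constants together with each function applied to depth-≤(k−1) tuples, so N_k = 3 + N_{k-1}^2 + N_{k-1}.
N_0 = 3
N_1 = 3 + 3^2 + 3 = 15
So |H| = 15.
Ground atoms are formed by filling each argument slot of a predicate with a term from H, so an r-ary predicate gives |H|^r atoms:
  Path: 15;  Link: 15^2 = 225;  Reach: 15^2 = 225
Total ground atoms: 15 + 225 + 225 = 465.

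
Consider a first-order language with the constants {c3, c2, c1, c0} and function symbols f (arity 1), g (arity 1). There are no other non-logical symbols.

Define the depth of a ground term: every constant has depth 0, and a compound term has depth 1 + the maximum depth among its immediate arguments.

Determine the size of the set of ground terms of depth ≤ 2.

28

Let N_k = |{terms of depth ≤ k}|. Then N_0 = 4 and N_k = 4 + N_{k-1} + N_{k-1} for k ≥ 1 (one summand per function symbol, arity giving the exponent).
N_0 = 4
N_1 = 4 + 4 + 4 = 12
N_2 = 4 + 12 + 12 = 28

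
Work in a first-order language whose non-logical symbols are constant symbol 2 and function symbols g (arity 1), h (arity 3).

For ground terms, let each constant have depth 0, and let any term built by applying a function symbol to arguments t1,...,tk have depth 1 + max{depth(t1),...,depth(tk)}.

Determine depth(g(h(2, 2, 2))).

depth(h(2, 2, 2)) = 1 + max(0, 0, 0) = 1
depth(g(h(2, 2, 2))) = 1 + depth(h(2, 2, 2)) = 1 + 1 = 2

2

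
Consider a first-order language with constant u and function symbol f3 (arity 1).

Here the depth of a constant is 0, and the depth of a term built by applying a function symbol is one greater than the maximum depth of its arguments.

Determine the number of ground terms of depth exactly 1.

1

Let N_k = |{terms of depth ≤ k}|. Then N_0 = 1 and N_k = 1 + N_{k-1} for k ≥ 1 (one summand per function symbol, arity giving the exponent).
N_0 = 1
N_1 = 1 + 1 = 2
Terms of depth exactly 1: N_1 − N_0 = 2 − 1 = 1.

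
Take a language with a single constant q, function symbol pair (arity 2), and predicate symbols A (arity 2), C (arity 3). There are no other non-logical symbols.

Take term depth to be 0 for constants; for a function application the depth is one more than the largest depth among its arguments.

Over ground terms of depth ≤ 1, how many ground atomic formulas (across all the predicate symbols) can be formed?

12

First count ground terms of depth ≤ 1.
Let N_k = |{terms of depth ≤ k}|. Then N_0 = 1 and N_k = 1 + N_{k-1}^2 for k ≥ 1 (one summand per function symbol, arity giving the exponent).
N_0 = 1
N_1 = 1 + 1^2 = 2
So |H| = 2.
A ground atom is a predicate applied to a tuple of terms from H, so the count is the sum over predicates of |H|^arity:
  A: 2^2 = 4;  C: 2^3 = 8
Total ground atoms: 4 + 8 = 12.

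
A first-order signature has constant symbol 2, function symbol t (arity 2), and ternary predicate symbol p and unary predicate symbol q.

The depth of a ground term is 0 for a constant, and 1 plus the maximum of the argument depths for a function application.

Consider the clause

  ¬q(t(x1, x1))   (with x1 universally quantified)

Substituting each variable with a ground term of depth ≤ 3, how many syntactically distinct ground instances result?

26

Ground terms of depth ≤ 3:
  If N_k denotes the number of depth-≤k ground terms, the 1 constant gives N_0 = 1, and each function symbol of arity r contributes N_{k-1}^r new terms at level k: N_k = 1 + N_{k-1}^2.
  N_0 = 1
  N_1 = 1 + 1^2 = 2
  N_2 = 1 + 2^2 = 5
  N_3 = 1 + 5^2 = 26
So there are 26 ground terms available for substitution.
The body mentions the single quantified variable x1; since ground terms form a free algebra, no two substitutions collapse to the same formula.
Number of ground instances = 26.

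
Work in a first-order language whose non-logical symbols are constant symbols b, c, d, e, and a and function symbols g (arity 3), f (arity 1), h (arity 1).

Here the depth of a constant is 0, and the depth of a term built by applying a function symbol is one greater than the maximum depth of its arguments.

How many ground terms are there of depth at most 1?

140

If N_k denotes the number of depth-≤k ground terms, the 5 constants give N_0 = 5, and each function symbol of arity r contributes N_{k-1}^r new terms at level k: N_k = 5 + N_{k-1}^3 + N_{k-1} + N_{k-1}.
N_0 = 5
N_1 = 5 + 5^3 + 5 + 5 = 140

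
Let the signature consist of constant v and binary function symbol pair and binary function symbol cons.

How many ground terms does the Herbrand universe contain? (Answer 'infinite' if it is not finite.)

The signature has at least one function symbol (pair, arity 2) and at least one constant (v).
Iterating pair gives infinitely many distinct ground terms: v, pair(v, v), pair(pair(v, v), pair(v, v)), ...
So the Herbrand universe is infinite.

infinite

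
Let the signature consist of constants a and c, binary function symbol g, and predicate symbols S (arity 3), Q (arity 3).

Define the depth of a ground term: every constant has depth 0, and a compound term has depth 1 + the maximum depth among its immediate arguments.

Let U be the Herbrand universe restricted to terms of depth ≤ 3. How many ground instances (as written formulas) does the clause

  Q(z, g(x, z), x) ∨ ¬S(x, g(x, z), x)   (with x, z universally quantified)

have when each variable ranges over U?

Ground terms of depth ≤ 3:
  Write N_k for the number of ground terms of depth ≤ k. A term of depth ≤ k is either a constant or a function symbol applied to arguments of depth ≤ k−1, so N_k = 2 + N_{k-1}^2.
  N_0 = 2
  N_1 = 2 + 2^2 = 6
  N_2 = 2 + 6^2 = 38
  N_3 = 2 + 38^2 = 1446
So there are 1446 ground terms available for substitution.
There are 2 variables to instantiate (x, z), each occurring in at least one literal, so different choices give different ground instances.
Number of ground instances = 1446^2 = 2090916.

2090916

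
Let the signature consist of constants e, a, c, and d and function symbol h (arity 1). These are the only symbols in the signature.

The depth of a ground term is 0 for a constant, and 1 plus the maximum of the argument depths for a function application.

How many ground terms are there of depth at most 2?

If N_k denotes the number of depth-≤k ground terms, the 4 constants give N_0 = 4, and each function symbol of arity r contributes N_{k-1}^r new terms at level k: N_k = 4 + N_{k-1}.
N_0 = 4
N_1 = 4 + 4 = 8
N_2 = 4 + 8 = 12
Explicitly: e, a, c, d, h(e), h(a), h(c), h(d), h(h(e)), h(h(a)), h(h(c)), h(h(d)).

12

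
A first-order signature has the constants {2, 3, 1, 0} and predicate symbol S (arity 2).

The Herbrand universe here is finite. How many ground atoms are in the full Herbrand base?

16

With no function symbols, the Herbrand universe is just the 4 constants.
Ground atoms per predicate: S: 4^2 = 16.
Herbrand base size = 16 = 16.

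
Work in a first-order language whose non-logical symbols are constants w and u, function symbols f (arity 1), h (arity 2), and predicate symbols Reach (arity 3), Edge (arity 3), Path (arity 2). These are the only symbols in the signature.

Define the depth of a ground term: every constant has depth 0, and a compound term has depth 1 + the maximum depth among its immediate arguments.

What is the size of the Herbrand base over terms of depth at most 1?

First count ground terms of depth ≤ 1.
If N_k denotes the number of depth-≤k ground terms, the 2 constants give N_0 = 2, and each function symbol of arity r contributes N_{k-1}^r new terms at level k: N_k = 2 + N_{k-1} + N_{k-1}^2.
N_0 = 2
N_1 = 2 + 2 + 2^2 = 8
Explicitly: w, u, f(w), f(u), h(w, w), h(w, u), h(u, w), h(u, u).
So |H| = 8.
A ground atom is a predicate applied to a tuple of terms from H, so the count is the sum over predicates of |H|^arity:
  Reach: 8^3 = 512;  Edge: 8^3 = 512;  Path: 8^2 = 64
Total ground atoms: 512 + 512 + 64 = 1088.

1088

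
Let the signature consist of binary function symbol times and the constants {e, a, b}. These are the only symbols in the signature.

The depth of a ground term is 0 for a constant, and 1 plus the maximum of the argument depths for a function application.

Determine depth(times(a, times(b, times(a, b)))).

3

depth(times(a, b)) = 1 + max(0, 0) = 1
depth(times(b, times(a, b))) = 1 + max(0, 1) = 2
depth(times(a, times(b, times(a, b)))) = 1 + max(0, 2) = 3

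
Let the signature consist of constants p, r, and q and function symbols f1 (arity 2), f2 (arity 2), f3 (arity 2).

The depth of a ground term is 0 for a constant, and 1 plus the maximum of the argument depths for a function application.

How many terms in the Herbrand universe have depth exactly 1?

Count level by level. With function symbols f1/2, f2/2, f3/2, the terms of depth ≤ k are the 3 constants together with each function applied to depth-≤(k−1) tuples, so N_k = 3 + N_{k-1}^2 + N_{k-1}^2 + N_{k-1}^2.
N_0 = 3
N_1 = 3 + 3^2 + 3^2 + 3^2 = 30
Terms of depth exactly 1: N_1 − N_0 = 30 − 3 = 27.

27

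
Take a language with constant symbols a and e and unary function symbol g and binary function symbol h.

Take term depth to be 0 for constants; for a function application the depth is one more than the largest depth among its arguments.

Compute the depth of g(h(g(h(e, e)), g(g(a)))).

depth(h(e, e)) = 1 + max(0, 0) = 1
depth(g(h(e, e))) = 1 + depth(h(e, e)) = 1 + 1 = 2
depth(g(a)) = 1 + depth(a) = 1 + 0 = 1
depth(g(g(a))) = 1 + depth(g(a)) = 1 + 1 = 2
depth(h(g(h(e, e)), g(g(a)))) = 1 + max(2, 2) = 3
depth(g(h(g(h(e, e)), g(g(a))))) = 1 + depth(h(g(h(e, e)), g(g(a)))) = 1 + 3 = 4

4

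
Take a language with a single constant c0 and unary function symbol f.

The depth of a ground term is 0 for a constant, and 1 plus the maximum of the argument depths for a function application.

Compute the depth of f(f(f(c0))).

3

depth(f(c0)) = 1 + depth(c0) = 1 + 0 = 1
depth(f(f(c0))) = 1 + depth(f(c0)) = 1 + 1 = 2
depth(f(f(f(c0)))) = 1 + depth(f(f(c0))) = 1 + 2 = 3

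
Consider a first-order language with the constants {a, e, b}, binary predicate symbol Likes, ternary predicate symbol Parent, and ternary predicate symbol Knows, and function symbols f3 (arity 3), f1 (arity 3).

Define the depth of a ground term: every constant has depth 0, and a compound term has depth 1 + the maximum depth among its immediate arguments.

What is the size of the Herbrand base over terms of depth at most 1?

373635

First count ground terms of depth ≤ 1.
Count level by level. With function symbols f3/3, f1/3, the terms of depth ≤ k are the 3 constants together with each function applied to depth-≤(k−1) tuples, so N_k = 3 + N_{k-1}^3 + N_{k-1}^3.
N_0 = 3
N_1 = 3 + 3^3 + 3^3 = 57
So |H| = 57.
Each predicate of arity r yields |H|^r ground atoms (one per choice of an r-tuple from H):
  Likes: 57^2 = 3249;  Parent: 57^3 = 185193;  Knows: 57^3 = 185193
Total ground atoms: 3249 + 185193 + 185193 = 373635.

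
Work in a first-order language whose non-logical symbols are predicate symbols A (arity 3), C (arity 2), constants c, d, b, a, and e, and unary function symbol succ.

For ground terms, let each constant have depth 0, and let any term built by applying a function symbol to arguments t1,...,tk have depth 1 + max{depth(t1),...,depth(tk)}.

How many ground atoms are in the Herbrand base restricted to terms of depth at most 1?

First count ground terms of depth ≤ 1.
Write N_k for the number of ground terms of depth ≤ k. A term of depth ≤ k is either a constant or a function symbol applied to arguments of depth ≤ k−1, so N_k = 5 + N_{k-1}.
N_0 = 5
N_1 = 5 + 5 = 10
Explicitly: c, d, b, a, e, succ(c), succ(d), succ(b), succ(a), succ(e).
So |H| = 10.
A ground atom is a predicate applied to a tuple of terms from H, so the count is the sum over predicates of |H|^arity:
  A: 10^3 = 1000;  C: 10^2 = 100
Total ground atoms: 1000 + 100 = 1100.

1100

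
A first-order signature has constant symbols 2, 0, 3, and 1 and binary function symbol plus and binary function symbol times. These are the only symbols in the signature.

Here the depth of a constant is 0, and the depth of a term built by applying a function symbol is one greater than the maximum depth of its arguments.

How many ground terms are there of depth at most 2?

Write N_k for the number of ground terms of depth ≤ k. A term of depth ≤ k is either a constant or a function symbol applied to arguments of depth ≤ k−1, so N_k = 4 + N_{k-1}^2 + N_{k-1}^2.
N_0 = 4
N_1 = 4 + 4^2 + 4^2 = 36
N_2 = 4 + 36^2 + 36^2 = 2596

2596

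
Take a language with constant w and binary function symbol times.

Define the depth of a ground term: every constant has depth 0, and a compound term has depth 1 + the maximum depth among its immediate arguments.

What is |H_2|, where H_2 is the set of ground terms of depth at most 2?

5

Count level by level. With function symbols times/2, the terms of depth ≤ k are the 1 constant together with each function applied to depth-≤(k−1) tuples, so N_k = 1 + N_{k-1}^2.
N_0 = 1
N_1 = 1 + 1^2 = 2
N_2 = 1 + 2^2 = 5
Explicitly: w, times(w, w), times(w, times(w, w)), times(times(w, w), w), times(times(w, w), times(w, w)).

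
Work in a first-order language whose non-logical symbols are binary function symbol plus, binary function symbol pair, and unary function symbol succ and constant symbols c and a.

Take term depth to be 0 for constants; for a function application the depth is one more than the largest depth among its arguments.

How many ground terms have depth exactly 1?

10

Let N_k count ground terms of depth at most k. Each non-constant term of depth ≤ k is some function symbol applied to depth-≤(k−1) arguments, giving N_k = 2 + N_{k-1}^2 + N_{k-1}^2 + N_{k-1}.
N_0 = 2
N_1 = 2 + 2^2 + 2^2 + 2 = 12
Terms of depth exactly 1: N_1 − N_0 = 12 − 2 = 10.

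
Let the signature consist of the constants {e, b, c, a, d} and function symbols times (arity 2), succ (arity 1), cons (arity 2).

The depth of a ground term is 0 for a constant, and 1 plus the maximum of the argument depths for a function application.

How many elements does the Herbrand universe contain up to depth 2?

7265

Let N_k = |{terms of depth ≤ k}|. Then N_0 = 5 and N_k = 5 + N_{k-1}^2 + N_{k-1} + N_{k-1}^2 for k ≥ 1 (one summand per function symbol, arity giving the exponent).
N_0 = 5
N_1 = 5 + 5^2 + 5 + 5^2 = 60
N_2 = 5 + 60^2 + 60 + 60^2 = 7265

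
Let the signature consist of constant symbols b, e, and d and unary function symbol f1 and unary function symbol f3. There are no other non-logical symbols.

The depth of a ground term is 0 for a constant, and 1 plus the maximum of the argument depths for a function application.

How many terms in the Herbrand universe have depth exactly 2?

12

Let N_k count ground terms of depth at most k. Each non-constant term of depth ≤ k is some function symbol applied to depth-≤(k−1) arguments, giving N_k = 3 + N_{k-1} + N_{k-1}.
N_0 = 3
N_1 = 3 + 3 + 3 = 9
N_2 = 3 + 9 + 9 = 21
Terms of depth exactly 2: N_2 − N_1 = 21 − 9 = 12.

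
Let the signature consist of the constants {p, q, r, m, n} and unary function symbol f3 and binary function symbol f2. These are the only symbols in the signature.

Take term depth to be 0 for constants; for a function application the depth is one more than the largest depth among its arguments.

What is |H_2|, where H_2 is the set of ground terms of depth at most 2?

Write N_k for the number of ground terms of depth ≤ k. A term of depth ≤ k is either a constant or a function symbol applied to arguments of depth ≤ k−1, so N_k = 5 + N_{k-1} + N_{k-1}^2.
N_0 = 5
N_1 = 5 + 5 + 5^2 = 35
N_2 = 5 + 35 + 35^2 = 1265

1265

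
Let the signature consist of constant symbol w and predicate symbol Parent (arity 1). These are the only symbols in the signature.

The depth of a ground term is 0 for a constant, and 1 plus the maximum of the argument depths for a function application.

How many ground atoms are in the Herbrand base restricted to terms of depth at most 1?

First count ground terms of depth ≤ 1.
With no function symbols every ground term is a constant, so there is exactly 1 ground term at every depth bound.
N_0 = 1
N_1 = 1
Explicitly: w.
So |H| = 1.
For each predicate symbol, the number of ground atoms is |H| raised to its arity; summing:
  Parent: 1
Total ground atoms: 1.

1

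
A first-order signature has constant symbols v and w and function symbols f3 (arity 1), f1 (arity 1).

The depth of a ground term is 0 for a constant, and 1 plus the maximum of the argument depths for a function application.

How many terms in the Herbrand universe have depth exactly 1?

4

Let N_k = |{terms of depth ≤ k}|. Then N_0 = 2 and N_k = 2 + N_{k-1} + N_{k-1} for k ≥ 1 (one summand per function symbol, arity giving the exponent).
N_0 = 2
N_1 = 2 + 2 + 2 = 6
Terms of depth exactly 1: N_1 − N_0 = 6 − 2 = 4.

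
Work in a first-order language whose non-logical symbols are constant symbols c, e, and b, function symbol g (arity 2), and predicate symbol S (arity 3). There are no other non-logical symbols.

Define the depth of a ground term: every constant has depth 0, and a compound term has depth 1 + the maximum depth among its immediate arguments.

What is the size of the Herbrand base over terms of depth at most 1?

1728

First count ground terms of depth ≤ 1.
If N_k denotes the number of depth-≤k ground terms, the 3 constants give N_0 = 3, and each function symbol of arity r contributes N_{k-1}^r new terms at level k: N_k = 3 + N_{k-1}^2.
N_0 = 3
N_1 = 3 + 3^2 = 12
So |H| = 12.
For each predicate symbol, the number of ground atoms is |H| raised to its arity; summing:
  S: 12^3 = 1728
Total ground atoms: 1728.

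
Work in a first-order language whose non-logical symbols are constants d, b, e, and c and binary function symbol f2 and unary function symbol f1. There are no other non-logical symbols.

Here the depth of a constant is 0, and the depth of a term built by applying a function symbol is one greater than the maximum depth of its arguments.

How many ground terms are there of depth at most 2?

604

Count level by level. With function symbols f2/2, f1/1, the terms of depth ≤ k are the 4 constants together with each function applied to depth-≤(k−1) tuples, so N_k = 4 + N_{k-1}^2 + N_{k-1}.
N_0 = 4
N_1 = 4 + 4^2 + 4 = 24
N_2 = 4 + 24^2 + 24 = 604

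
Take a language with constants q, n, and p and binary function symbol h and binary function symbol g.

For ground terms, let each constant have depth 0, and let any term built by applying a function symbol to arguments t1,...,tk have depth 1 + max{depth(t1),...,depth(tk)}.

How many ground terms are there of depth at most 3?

Write N_k for the number of ground terms of depth ≤ k. A term of depth ≤ k is either a constant or a function symbol applied to arguments of depth ≤ k−1, so N_k = 3 + N_{k-1}^2 + N_{k-1}^2.
N_0 = 3
N_1 = 3 + 3^2 + 3^2 = 21
N_2 = 3 + 21^2 + 21^2 = 885
N_3 = 3 + 885^2 + 885^2 = 1566453

1566453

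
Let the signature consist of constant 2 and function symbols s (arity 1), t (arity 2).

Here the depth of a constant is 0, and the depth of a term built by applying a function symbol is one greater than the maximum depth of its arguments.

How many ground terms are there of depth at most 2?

13

Let N_k = |{terms of depth ≤ k}|. Then N_0 = 1 and N_k = 1 + N_{k-1} + N_{k-1}^2 for k ≥ 1 (one summand per function symbol, arity giving the exponent).
N_0 = 1
N_1 = 1 + 1 + 1^2 = 3
N_2 = 1 + 3 + 3^2 = 13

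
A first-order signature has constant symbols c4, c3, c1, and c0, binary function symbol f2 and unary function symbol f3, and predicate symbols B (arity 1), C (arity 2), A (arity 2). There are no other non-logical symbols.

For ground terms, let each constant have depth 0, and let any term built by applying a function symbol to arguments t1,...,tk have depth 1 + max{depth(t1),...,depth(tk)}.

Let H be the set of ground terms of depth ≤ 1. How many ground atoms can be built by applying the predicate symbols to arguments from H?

1176

First count ground terms of depth ≤ 1.
Count level by level. With function symbols f2/2, f3/1, the terms of depth ≤ k are the 4 constants together with each function applied to depth-≤(k−1) tuples, so N_k = 4 + N_{k-1}^2 + N_{k-1}.
N_0 = 4
N_1 = 4 + 4^2 + 4 = 24
So |H| = 24.
Ground atoms are formed by filling each argument slot of a predicate with a term from H, so an r-ary predicate gives |H|^r atoms:
  B: 24;  C: 24^2 = 576;  A: 24^2 = 576
Total ground atoms: 24 + 576 + 576 = 1176.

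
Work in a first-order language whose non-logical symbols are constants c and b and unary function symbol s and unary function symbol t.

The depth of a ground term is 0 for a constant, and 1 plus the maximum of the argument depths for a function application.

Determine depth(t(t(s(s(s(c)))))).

depth(s(c)) = 1 + depth(c) = 1 + 0 = 1
depth(s(s(c))) = 1 + depth(s(c)) = 1 + 1 = 2
depth(s(s(s(c)))) = 1 + depth(s(s(c))) = 1 + 2 = 3
depth(t(s(s(s(c))))) = 1 + depth(s(s(s(c)))) = 1 + 3 = 4
depth(t(t(s(s(s(c)))))) = 1 + depth(t(s(s(s(c))))) = 1 + 4 = 5

5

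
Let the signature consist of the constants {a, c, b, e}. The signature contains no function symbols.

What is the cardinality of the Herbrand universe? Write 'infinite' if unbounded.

There are no function symbols, so every ground term is one of the 4 constants.
The Herbrand universe is {a, c, b, e}, which is finite with 4 elements.

4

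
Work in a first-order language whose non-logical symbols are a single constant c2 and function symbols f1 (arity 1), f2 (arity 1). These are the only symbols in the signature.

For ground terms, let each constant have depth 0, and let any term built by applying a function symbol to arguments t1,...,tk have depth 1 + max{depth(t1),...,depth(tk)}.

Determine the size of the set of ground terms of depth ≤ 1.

3

Let N_k count ground terms of depth at most k. Each non-constant term of depth ≤ k is some function symbol applied to depth-≤(k−1) arguments, giving N_k = 1 + N_{k-1} + N_{k-1}.
N_0 = 1
N_1 = 1 + 1 + 1 = 3
Explicitly: c2, f1(c2), f2(c2).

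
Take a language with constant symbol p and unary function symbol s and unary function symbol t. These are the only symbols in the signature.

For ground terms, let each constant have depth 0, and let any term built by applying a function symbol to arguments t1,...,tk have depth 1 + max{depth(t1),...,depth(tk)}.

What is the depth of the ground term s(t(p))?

depth(t(p)) = 1 + depth(p) = 1 + 0 = 1
depth(s(t(p))) = 1 + depth(t(p)) = 1 + 1 = 2

2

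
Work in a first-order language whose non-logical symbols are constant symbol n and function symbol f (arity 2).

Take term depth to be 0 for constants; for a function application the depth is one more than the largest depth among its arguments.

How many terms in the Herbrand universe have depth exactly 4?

Count level by level. With function symbols f/2, the terms of depth ≤ k are the 1 constant together with each function applied to depth-≤(k−1) tuples, so N_k = 1 + N_{k-1}^2.
N_0 = 1
N_1 = 1 + 1^2 = 2
N_2 = 1 + 2^2 = 5
N_3 = 1 + 5^2 = 26
N_4 = 1 + 26^2 = 677
Terms of depth exactly 4: N_4 − N_3 = 677 − 26 = 651.

651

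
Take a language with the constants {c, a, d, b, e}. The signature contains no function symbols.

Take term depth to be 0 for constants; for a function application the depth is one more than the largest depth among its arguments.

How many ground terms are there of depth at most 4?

With no function symbols every ground term is a constant, so there are exactly 5 ground terms at every depth bound.
N_0 = 5
N_1 = 5
N_2 = 5
N_3 = 5
N_4 = 5
Explicitly: c, a, d, b, e.

5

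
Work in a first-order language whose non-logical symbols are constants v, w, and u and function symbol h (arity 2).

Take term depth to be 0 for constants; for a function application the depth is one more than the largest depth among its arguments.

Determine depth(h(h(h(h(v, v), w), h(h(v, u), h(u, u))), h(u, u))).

depth(h(v, v)) = 1 + max(0, 0) = 1
depth(h(h(v, v), w)) = 1 + max(1, 0) = 2
depth(h(v, u)) = 1 + max(0, 0) = 1
depth(h(u, u)) = 1 + max(0, 0) = 1
depth(h(h(v, u), h(u, u))) = 1 + max(1, 1) = 2
depth(h(h(h(v, v), w), h(h(v, u), h(u, u)))) = 1 + max(2, 2) = 3
depth(h(h(h(h(v, v), w), h(h(v, u), h(u, u))), h(u, u))) = 1 + max(3, 1) = 4

4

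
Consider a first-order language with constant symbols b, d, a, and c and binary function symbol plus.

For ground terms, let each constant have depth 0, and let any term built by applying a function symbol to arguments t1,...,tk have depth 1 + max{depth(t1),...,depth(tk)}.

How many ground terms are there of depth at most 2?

404

Write N_k for the number of ground terms of depth ≤ k. A term of depth ≤ k is either a constant or a function symbol applied to arguments of depth ≤ k−1, so N_k = 4 + N_{k-1}^2.
N_0 = 4
N_1 = 4 + 4^2 = 20
N_2 = 4 + 20^2 = 404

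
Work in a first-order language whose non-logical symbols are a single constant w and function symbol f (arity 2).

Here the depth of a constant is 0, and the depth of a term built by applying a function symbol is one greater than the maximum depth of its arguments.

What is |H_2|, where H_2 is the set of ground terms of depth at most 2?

5

Let N_k count ground terms of depth at most k. Each non-constant term of depth ≤ k is some function symbol applied to depth-≤(k−1) arguments, giving N_k = 1 + N_{k-1}^2.
N_0 = 1
N_1 = 1 + 1^2 = 2
N_2 = 1 + 2^2 = 5
Explicitly: w, f(w, w), f(w, f(w, w)), f(f(w, w), w), f(f(w, w), f(w, w)).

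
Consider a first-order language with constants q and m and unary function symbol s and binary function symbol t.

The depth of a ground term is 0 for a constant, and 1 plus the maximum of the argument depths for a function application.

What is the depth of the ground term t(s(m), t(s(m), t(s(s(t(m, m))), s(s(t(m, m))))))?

6

depth(s(m)) = 1 + depth(m) = 1 + 0 = 1
depth(t(m, m)) = 1 + max(0, 0) = 1
depth(s(t(m, m))) = 1 + depth(t(m, m)) = 1 + 1 = 2
depth(s(s(t(m, m)))) = 1 + depth(s(t(m, m))) = 1 + 2 = 3
depth(t(s(s(t(m, m))), s(s(t(m, m))))) = 1 + max(3, 3) = 4
depth(t(s(m), t(s(s(t(m, m))), s(s(t(m, m)))))) = 1 + max(1, 4) = 5
depth(t(s(m), t(s(m), t(s(s(t(m, m))), s(s(t(m, m))))))) = 1 + max(1, 5) = 6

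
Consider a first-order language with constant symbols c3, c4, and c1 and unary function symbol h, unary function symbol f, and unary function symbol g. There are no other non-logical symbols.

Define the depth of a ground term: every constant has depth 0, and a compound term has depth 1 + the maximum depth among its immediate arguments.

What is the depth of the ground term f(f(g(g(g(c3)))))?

depth(g(c3)) = 1 + depth(c3) = 1 + 0 = 1
depth(g(g(c3))) = 1 + depth(g(c3)) = 1 + 1 = 2
depth(g(g(g(c3)))) = 1 + depth(g(g(c3))) = 1 + 2 = 3
depth(f(g(g(g(c3))))) = 1 + depth(g(g(g(c3)))) = 1 + 3 = 4
depth(f(f(g(g(g(c3)))))) = 1 + depth(f(g(g(g(c3))))) = 1 + 4 = 5

5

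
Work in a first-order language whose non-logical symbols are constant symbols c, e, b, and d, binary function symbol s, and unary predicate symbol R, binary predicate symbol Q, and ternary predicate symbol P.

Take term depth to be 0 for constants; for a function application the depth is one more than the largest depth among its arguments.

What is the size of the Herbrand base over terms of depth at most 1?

First count ground terms of depth ≤ 1.
If N_k denotes the number of depth-≤k ground terms, the 4 constants give N_0 = 4, and each function symbol of arity r contributes N_{k-1}^r new terms at level k: N_k = 4 + N_{k-1}^2.
N_0 = 4
N_1 = 4 + 4^2 = 20
So |H| = 20.
A ground atom is a predicate applied to a tuple of terms from H, so the count is the sum over predicates of |H|^arity:
  R: 20;  Q: 20^2 = 400;  P: 20^3 = 8000
Total ground atoms: 20 + 400 + 8000 = 8420.

8420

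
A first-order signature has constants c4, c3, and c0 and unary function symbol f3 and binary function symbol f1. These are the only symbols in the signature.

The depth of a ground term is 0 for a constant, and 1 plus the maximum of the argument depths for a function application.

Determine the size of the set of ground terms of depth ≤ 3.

Let N_k count ground terms of depth at most k. Each non-constant term of depth ≤ k is some function symbol applied to depth-≤(k−1) arguments, giving N_k = 3 + N_{k-1} + N_{k-1}^2.
N_0 = 3
N_1 = 3 + 3 + 3^2 = 15
N_2 = 3 + 15 + 15^2 = 243
N_3 = 3 + 243 + 243^2 = 59295

59295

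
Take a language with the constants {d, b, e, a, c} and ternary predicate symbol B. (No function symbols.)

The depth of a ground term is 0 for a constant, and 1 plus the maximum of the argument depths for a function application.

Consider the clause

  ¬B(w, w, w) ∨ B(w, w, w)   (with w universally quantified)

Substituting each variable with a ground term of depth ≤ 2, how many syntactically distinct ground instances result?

5

Ground terms of depth ≤ 2:
  With no function symbols every ground term is a constant, so there are exactly 5 ground terms at every depth bound.
  N_0 = 5
  N_1 = 5
  N_2 = 5
So there are 5 ground terms available for substitution.
The clause has 1 distinct variable (w), which appears in the body. In the free term algebra distinct substitutions yield syntactically distinct ground instances.
Number of ground instances = 5.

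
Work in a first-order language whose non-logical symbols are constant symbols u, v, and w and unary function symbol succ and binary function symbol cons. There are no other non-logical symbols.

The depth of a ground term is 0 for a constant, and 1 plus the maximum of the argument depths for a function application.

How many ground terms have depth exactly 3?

59052

Let N_k = |{terms of depth ≤ k}|. Then N_0 = 3 and N_k = 3 + N_{k-1} + N_{k-1}^2 for k ≥ 1 (one summand per function symbol, arity giving the exponent).
N_0 = 3
N_1 = 3 + 3 + 3^2 = 15
N_2 = 3 + 15 + 15^2 = 243
N_3 = 3 + 243 + 243^2 = 59295
Terms of depth exactly 3: N_3 − N_2 = 59295 − 243 = 59052.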